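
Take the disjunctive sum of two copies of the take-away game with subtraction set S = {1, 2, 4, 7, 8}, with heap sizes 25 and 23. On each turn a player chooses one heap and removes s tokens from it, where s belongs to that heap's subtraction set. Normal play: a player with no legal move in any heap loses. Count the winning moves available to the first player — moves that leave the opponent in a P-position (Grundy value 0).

All heaps use S = {1, 2, 4, 7, 8}:
n :  0  1  2  3  4  5  6  7  8  9 10 11 12 13 14 15 16 17 18 19 20 21 22 23 24 25
G :  0  1  2  0  1  2  0  1  2  0  1  2  0  1  2  0  1  2  0  1  2  0  1  2  0  1
Heap A: G(25) = 1.
Heap B: G(23) = 2.
Combined Grundy value = 1 ⊕ 2 = 3.
A winning move leaves total XOR = 0, i.e. changes one component's Grundy value g to g ⊕ X where X is the current total.
Heap A: need g' = 1⊕3 = 2. Options: 25−1→G=0, 25−2→G=2, 25−4→G=0, 25−7→G=0, 25−8→G=2. Hits: 2.
Heap B: need g' = 2⊕3 = 1. Options: 23−1→G=1, 23−2→G=0, 23−4→G=1, 23−7→G=1, 23−8→G=0. Hits: 3.

5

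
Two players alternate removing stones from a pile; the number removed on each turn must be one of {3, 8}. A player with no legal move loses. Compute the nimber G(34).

G(0) = 0
G(1) = mex{} = 0
G(2) = mex{} = 0
G(3) = mex{0} = 1
G(4) = mex{0} = 1
G(5) = mex{0} = 1
G(6) = mex{1} = 0
G(7) = mex{1} = 0
G(8) = mex{1,0} = 2
G(9) = mex{0,0} = 1
G(10) = mex{0,0} = 1
G(11) = mex{2,1} = 0
G(12) = mex{1,1} = 0
G(13) = mex{1,1} = 0
G(14) = mex{0,0} = 1
G(15) = mex{0,0} = 1
G(16) = mex{0,2} = 1
G(17) = mex{1,1} = 0
G(18) = mex{1,1} = 0
G(19) = mex{1,0} = 2
G(20) = mex{0,0} = 1
G(21) = mex{0,0} = 1
G(22) = mex{2,1} = 0
G(23) = mex{1,1} = 0
G(24) = mex{1,1} = 0
G(25) = mex{0,0} = 1
G(26) = mex{0,0} = 1
G(27) = mex{0,2} = 1
G(28) = mex{1,1} = 0
G(29) = mex{1,1} = 0
G(30) = mex{1,0} = 2
G(31) = mex{0,0} = 1
G(32) = mex{0,0} = 1
G(33) = mex{2,1} = 0
G(34) = mex{1,1} = 0

0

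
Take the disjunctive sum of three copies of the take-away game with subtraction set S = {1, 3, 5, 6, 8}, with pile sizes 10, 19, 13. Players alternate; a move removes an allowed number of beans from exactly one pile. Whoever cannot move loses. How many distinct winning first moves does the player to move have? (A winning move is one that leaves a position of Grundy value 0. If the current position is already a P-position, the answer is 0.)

All piles use S = {1, 3, 5, 6, 8}:
n :  0  1  2  3  4  5  6  7  8  9 10 11 12 13 14 15 16 17 18 19
G :  0  1  0  1  0  1  2  3  2  3  2  0  1  0  1  0  1  2  3  2
Pile A: G(10) = 2.
Pile B: G(19) = 2.
Pile C: G(13) = 0.
Combined Grundy value = 2 ⊕ 2 ⊕ 0 = 0.
A winning move leaves total XOR = 0, i.e. changes one component's Grundy value g to g ⊕ X where X is the current total.
Pile A: target g' = 2⊕0 = 2, but every legal move changes the Grundy value (mex property), so 0 moves.
Pile B: target g' = 2⊕0 = 2, but every legal move changes the Grundy value (mex property), so 0 moves.
Pile C: target g' = 0⊕0 = 0, but every legal move changes the Grundy value (mex property), so 0 moves.

0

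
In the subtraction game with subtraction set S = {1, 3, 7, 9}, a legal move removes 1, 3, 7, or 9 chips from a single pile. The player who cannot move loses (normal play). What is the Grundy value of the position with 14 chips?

G(0) = 0
G(1) = mex{0} = 1
G(2) = mex{1} = 0
G(3) = mex{0,0} = 1
G(4) = mex{1,1} = 0
G(5) = mex{0,0} = 1
G(6) = mex{1,1} = 0
G(7) = mex{0,0,0} = 1
G(8) = mex{1,1,1} = 0
G(9) = mex{0,0,0,0} = 1
G(10) = mex{1,1,1,1} = 0
G(11) = mex{0,0,0,0} = 1
G(12) = mex{1,1,1,1} = 0
G(13) = mex{0,0,0,0} = 1
G(14) = mex{1,1,1,1} = 0

0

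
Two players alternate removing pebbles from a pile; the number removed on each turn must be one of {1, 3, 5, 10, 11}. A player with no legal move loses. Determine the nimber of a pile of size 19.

3

G(0) = 0
G(1) = mex{0} = 1
G(2) = mex{1} = 0
G(3) = mex{0,0} = 1
G(4) = mex{1,1} = 0
G(5) = mex{0,0,0} = 1
G(6) = mex{1,1,1} = 0
G(7) = mex{0,0,0} = 1
G(8) = mex{1,1,1} = 0
G(9) = mex{0,0,0} = 1
G(10) = mex{1,1,1,0} = 2
G(11) = mex{2,0,0,1,0} = 3
G(12) = mex{3,1,1,0,1} = 2
G(13) = mex{2,2,0,1,0} = 3
G(14) = mex{3,3,1,0,1} = 2
G(15) = mex{2,2,2,1,0} = 3
G(16) = mex{3,3,3,0,1} = 2
G(17) = mex{2,2,2,1,0} = 3
G(18) = mex{3,3,3,0,1} = 2
G(19) = mex{2,2,2,1,0} = 3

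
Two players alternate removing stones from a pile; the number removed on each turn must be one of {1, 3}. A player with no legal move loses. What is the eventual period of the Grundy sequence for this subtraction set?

G(0) = 0
G(1) = mex{0} = 1
G(2) = mex{1} = 0
G(3) = mex{0,0} = 1
G(4) = mex{1,1} = 0
G(5) = mex{0,0} = 1
G(6) = mex{1,1} = 0
G(7) = mex{0,0} = 1
G(8) = mex{1,1} = 0
G(9) = mex{0,0} = 1
G(10) = mex{1,1} = 0
G(11) = mex{0,0} = 1
G(12) = mex{1,1} = 0
G(13) = mex{0,0} = 1
G(14) = mex{1,1} = 0
G(n+2) = G(n) holds for n = 0,…,2 (a full window of length max(S) = 3), so the sequence is purely periodic with period 2.

2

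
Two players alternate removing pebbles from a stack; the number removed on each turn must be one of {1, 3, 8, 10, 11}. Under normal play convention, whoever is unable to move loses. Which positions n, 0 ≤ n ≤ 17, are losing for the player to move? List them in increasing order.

0, 2, 4, 6

n :  0  1  2  3  4  5  6  7  8  9 10 11 12 13 14 15 16 17
G :  0  1  0  1  0  1  0  1  2  3  2  3  2  3  2  3  4  5
P-positions are exactly the n with G(n) = 0.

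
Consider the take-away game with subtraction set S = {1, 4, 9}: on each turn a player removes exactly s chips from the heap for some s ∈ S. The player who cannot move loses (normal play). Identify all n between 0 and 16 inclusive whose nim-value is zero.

n :  0  1  2  3  4  5  6  7  8  9 10 11 12 13 14 15 16
G :  0  1  0  1  2  0  1  0  1  2  0  1  0  1  2  0  1
P-positions are exactly the n with G(n) = 0.

0, 2, 5, 7, 10, 12, 15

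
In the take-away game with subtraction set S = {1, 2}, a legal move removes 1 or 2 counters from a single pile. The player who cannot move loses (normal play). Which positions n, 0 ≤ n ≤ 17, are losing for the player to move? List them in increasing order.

0, 3, 6, 9, 12, 15

n :  0  1  2  3  4  5  6  7  8  9 10 11 12 13 14 15 16 17
G :  0  1  2  0  1  2  0  1  2  0  1  2  0  1  2  0  1  2
P-positions are exactly the n with G(n) = 0.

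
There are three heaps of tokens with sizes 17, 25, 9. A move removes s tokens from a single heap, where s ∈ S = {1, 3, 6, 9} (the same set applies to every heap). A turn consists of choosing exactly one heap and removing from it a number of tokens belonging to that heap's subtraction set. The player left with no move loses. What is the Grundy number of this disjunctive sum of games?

All heaps use S = {1, 3, 6, 9}:
G(0) = 0
G(1) = mex{0} = 1
G(2) = mex{1} = 0
G(3) = mex{0,0} = 1
G(4) = mex{1,1} = 0
G(5) = mex{0,0} = 1
G(6) = mex{1,1,0} = 2
G(7) = mex{2,0,1} = 3
G(8) = mex{3,1,0} = 2
G(9) = mex{2,2,1,0} = 3
G(10) = mex{3,3,0,1} = 2
G(11) = mex{2,2,1,0} = 3
G(12) = mex{3,3,2,1} = 0
G(13) = mex{0,2,3,0} = 1
G(14) = mex{1,3,2,1} = 0
G(15) = mex{0,0,3,2} = 1
G(16) = mex{1,1,2,3} = 0
G(17) = mex{0,0,3,2} = 1
G(18) = mex{1,1,0,3} = 2
G(19) = mex{2,0,1,2} = 3
G(20) = mex{3,1,0,3} = 2
G(21) = mex{2,2,1,0} = 3
G(22) = mex{3,3,0,1} = 2
G(23) = mex{2,2,1,0} = 3
G(24) = mex{3,3,2,1} = 0
G(25) = mex{0,2,3,0} = 1
Heap A: G(17) = 1.
Heap B: G(25) = 1.
Heap C: G(9) = 3.
Combined Grundy value = 1 ⊕ 1 ⊕ 3 = 3.

3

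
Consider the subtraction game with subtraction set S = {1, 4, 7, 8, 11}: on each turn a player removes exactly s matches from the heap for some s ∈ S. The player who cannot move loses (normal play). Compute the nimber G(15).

1

n :  0  1  2  3  4  5  6  7  8  9 10 11 12 13 14 15
G :  0  1  0  1  2  0  1  2  3  2  3  4  5  3  0  1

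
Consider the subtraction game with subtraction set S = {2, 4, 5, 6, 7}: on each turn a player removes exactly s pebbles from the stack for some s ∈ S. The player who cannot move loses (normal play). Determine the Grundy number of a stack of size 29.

G(0) = 0
G(1) = mex{} = 0
G(2) = mex{0} = 1
G(3) = mex{0} = 1
G(4) = mex{1,0} = 2
G(5) = mex{1,0,0} = 2
G(6) = mex{2,1,0,0} = 3
G(7) = mex{2,1,1,0,0} = 3
G(8) = mex{3,2,1,1,0} = 4
G(9) = mex{3,2,2,1,1} = 0
G(10) = mex{4,3,2,2,1} = 0
G(11) = mex{0,3,3,2,2} = 1
G(12) = mex{0,4,3,3,2} = 1
G(13) = mex{1,0,4,3,3} = 2
G(14) = mex{1,0,0,4,3} = 2
G(15) = mex{2,1,0,0,4} = 3
G(16) = mex{2,1,1,0,0} = 3
G(17) = mex{3,2,1,1,0} = 4
G(18) = mex{3,2,2,1,1} = 0
G(19) = mex{4,3,2,2,1} = 0
G(20) = mex{0,3,3,2,2} = 1
G(21) = mex{0,4,3,3,2} = 1
G(22) = mex{1,0,4,3,3} = 2
G(23) = mex{1,0,0,4,3} = 2
G(24) = mex{2,1,0,0,4} = 3
G(25) = mex{2,1,1,0,0} = 3
G(26) = mex{3,2,1,1,0} = 4
G(27) = mex{3,2,2,1,1} = 0
G(28) = mex{4,3,2,2,1} = 0
G(29) = mex{0,3,3,2,2} = 1

1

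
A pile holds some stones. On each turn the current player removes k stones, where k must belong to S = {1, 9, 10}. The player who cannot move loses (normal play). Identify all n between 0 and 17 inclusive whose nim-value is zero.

n :  0  1  2  3  4  5  6  7  8  9 10 11 12 13 14 15 16 17
G :  0  1  0  1  0  1  0  1  0  1  2  3  2  3  2  3  2  3
P-positions are exactly the n with G(n) = 0.

0, 2, 4, 6, 8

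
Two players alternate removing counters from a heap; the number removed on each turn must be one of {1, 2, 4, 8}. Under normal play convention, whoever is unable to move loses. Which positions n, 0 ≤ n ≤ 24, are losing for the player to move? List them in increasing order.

0, 3, 6, 9, 12, 15, 18, 21, 24

G(0) = 0
G(1) = mex{0} = 1
G(2) = mex{1,0} = 2
G(3) = mex{2,1} = 0
G(4) = mex{0,2,0} = 1
G(5) = mex{1,0,1} = 2
G(6) = mex{2,1,2} = 0
G(7) = mex{0,2,0} = 1
G(8) = mex{1,0,1,0} = 2
G(9) = mex{2,1,2,1} = 0
G(10) = mex{0,2,0,2} = 1
G(11) = mex{1,0,1,0} = 2
G(12) = mex{2,1,2,1} = 0
G(13) = mex{0,2,0,2} = 1
G(14) = mex{1,0,1,0} = 2
G(15) = mex{2,1,2,1} = 0
G(16) = mex{0,2,0,2} = 1
G(17) = mex{1,0,1,0} = 2
G(18) = mex{2,1,2,1} = 0
G(19) = mex{0,2,0,2} = 1
G(20) = mex{1,0,1,0} = 2
G(21) = mex{2,1,2,1} = 0
G(22) = mex{0,2,0,2} = 1
G(23) = mex{1,0,1,0} = 2
G(24) = mex{2,1,2,1} = 0
P-positions are exactly the n with G(n) = 0.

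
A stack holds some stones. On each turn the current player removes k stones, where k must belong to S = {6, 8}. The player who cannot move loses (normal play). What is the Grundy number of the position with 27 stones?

G(0) = 0
G(1) = mex{} = 0
G(2) = mex{} = 0
G(3) = mex{} = 0
G(4) = mex{} = 0
G(5) = mex{} = 0
G(6) = mex{0} = 1
G(7) = mex{0} = 1
G(8) = mex{0,0} = 1
G(9) = mex{0,0} = 1
G(10) = mex{0,0} = 1
G(11) = mex{0,0} = 1
G(12) = mex{1,0} = 2
G(13) = mex{1,0} = 2
G(14) = mex{1,1} = 0
G(15) = mex{1,1} = 0
G(16) = mex{1,1} = 0
G(17) = mex{1,1} = 0
G(18) = mex{2,1} = 0
G(19) = mex{2,1} = 0
G(20) = mex{0,2} = 1
G(21) = mex{0,2} = 1
G(22) = mex{0,0} = 1
G(23) = mex{0,0} = 1
G(24) = mex{0,0} = 1
G(25) = mex{0,0} = 1
G(26) = mex{1,0} = 2
G(27) = mex{1,0} = 2

2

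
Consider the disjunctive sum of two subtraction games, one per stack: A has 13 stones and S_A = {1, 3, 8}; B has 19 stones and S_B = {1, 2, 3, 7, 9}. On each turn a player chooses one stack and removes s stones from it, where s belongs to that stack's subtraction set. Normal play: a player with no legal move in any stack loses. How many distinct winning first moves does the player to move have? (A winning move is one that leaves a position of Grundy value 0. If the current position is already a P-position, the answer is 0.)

Stack A, S = {1, 3, 8}:
G(0) = 0
G(1) = mex{0} = 1
G(2) = mex{1} = 0
G(3) = mex{0,0} = 1
G(4) = mex{1,1} = 0
G(5) = mex{0,0} = 1
G(6) = mex{1,1} = 0
G(7) = mex{0,0} = 1
G(8) = mex{1,1,0} = 2
G(9) = mex{2,0,1} = 3
G(10) = mex{3,1,0} = 2
G(11) = mex{2,2,1} = 0
G(12) = mex{0,3,0} = 1
G(13) = mex{1,2,1} = 0
G_A(13) = 0.
Stack B, S = {1, 2, 3, 7, 9}:
n :  0  1  2  3  4  5  6  7  8  9 10 11 12 13 14 15 16 17 18 19
G :  0  1  2  3  0  1  2  3  0  1  2  3  0  1  2  3  0  1  2  3
G_B(19) = 3.
Combined Grundy value = 0 ⊕ 3 = 3.
A winning move leaves total XOR = 0, i.e. changes one component's Grundy value g to g ⊕ X where X is the current total.
Stack A: need g' = 0⊕3 = 3. Options: 13−1→G=1, 13−3→G=2, 13−8→G=1. Hits: 0.
Stack B: need g' = 3⊕3 = 0. Options: 19−1→G=2, 19−2→G=1, 19−3→G=0, 19−7→G=0, 19−9→G=2. Hits: 2.

2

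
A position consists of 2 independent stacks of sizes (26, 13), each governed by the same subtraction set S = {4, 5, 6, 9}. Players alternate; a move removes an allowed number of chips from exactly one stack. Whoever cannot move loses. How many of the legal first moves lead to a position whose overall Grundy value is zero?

0

All stacks use S = {4, 5, 6, 9}:
G(0) = 0
G(1) = mex{} = 0
G(2) = mex{} = 0
G(3) = mex{} = 0
G(4) = mex{0} = 1
G(5) = mex{0,0} = 1
G(6) = mex{0,0,0} = 1
G(7) = mex{0,0,0} = 1
G(8) = mex{1,0,0} = 2
G(9) = mex{1,1,0,0} = 2
G(10) = mex{1,1,1,0} = 2
G(11) = mex{1,1,1,0} = 2
G(12) = mex{2,1,1,0} = 3
G(13) = mex{2,2,1,1} = 0
G(14) = mex{2,2,2,1} = 0
G(15) = mex{2,2,2,1} = 0
G(16) = mex{3,2,2,1} = 0
G(17) = mex{0,3,2,2} = 1
G(18) = mex{0,0,3,2} = 1
G(19) = mex{0,0,0,2} = 1
G(20) = mex{0,0,0,2} = 1
G(21) = mex{1,0,0,3} = 2
G(22) = mex{1,1,0,0} = 2
G(23) = mex{1,1,1,0} = 2
G(24) = mex{1,1,1,0} = 2
G(25) = mex{2,1,1,0} = 3
G(26) = mex{2,2,1,1} = 0
Stack A: G(26) = 0.
Stack B: G(13) = 0.
Combined Grundy value = 0 ⊕ 0 = 0.
A winning move leaves total XOR = 0, i.e. changes one component's Grundy value g to g ⊕ X where X is the current total.
Stack A: target g' = 0⊕0 = 0, but every legal move changes the Grundy value (mex property), so 0 moves.
Stack B: target g' = 0⊕0 = 0, but every legal move changes the Grundy value (mex property), so 0 moves.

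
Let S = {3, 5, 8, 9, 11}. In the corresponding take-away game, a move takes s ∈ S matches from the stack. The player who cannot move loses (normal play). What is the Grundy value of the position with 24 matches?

n :  0  1  2  3  4  5  6  7  8  9 10 11 12 13 14 15 16 17 18 19 20 21 22 23 24
G :  0  0  0  1  1  1  2  2  2  3  3  3  4  4  0  0  0  1  1  1  2  2  2  3  3

3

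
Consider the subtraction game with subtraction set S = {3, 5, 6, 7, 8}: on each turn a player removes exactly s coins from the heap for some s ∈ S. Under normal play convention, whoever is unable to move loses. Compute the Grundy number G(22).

0

G(0) = 0
G(1) = mex{} = 0
G(2) = mex{} = 0
G(3) = mex{0} = 1
G(4) = mex{0} = 1
G(5) = mex{0,0} = 1
G(6) = mex{1,0,0} = 2
G(7) = mex{1,0,0,0} = 2
G(8) = mex{1,1,0,0,0} = 2
G(9) = mex{2,1,1,0,0} = 3
G(10) = mex{2,1,1,1,0} = 3
G(11) = mex{2,2,1,1,1} = 0
G(12) = mex{3,2,2,1,1} = 0
G(13) = mex{3,2,2,2,1} = 0
G(14) = mex{0,3,2,2,2} = 1
G(15) = mex{0,3,3,2,2} = 1
G(16) = mex{0,0,3,3,2} = 1
G(17) = mex{1,0,0,3,3} = 2
G(18) = mex{1,0,0,0,3} = 2
G(19) = mex{1,1,0,0,0} = 2
G(20) = mex{2,1,1,0,0} = 3
G(21) = mex{2,1,1,1,0} = 3
G(22) = mex{2,2,1,1,1} = 0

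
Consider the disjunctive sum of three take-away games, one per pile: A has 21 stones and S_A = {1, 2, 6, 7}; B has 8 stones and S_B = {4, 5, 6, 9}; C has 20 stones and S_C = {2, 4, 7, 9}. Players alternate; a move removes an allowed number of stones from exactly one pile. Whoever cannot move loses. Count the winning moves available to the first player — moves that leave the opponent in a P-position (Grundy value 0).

Pile A, S = {1, 2, 6, 7}:
n :  0  1  2  3  4  5  6  7  8  9 10 11 12 13 14 15 16 17 18 19 20 21
G :  0  1  2  0  1  2  3  4  0  1  2  0  1  2  3  4  0  1  2  0  1  2
G_A(21) = 2.
Pile B, S = {4, 5, 6, 9}:
n : 0 1 2 3 4 5 6 7 8
G : 0 0 0 0 1 1 1 1 2
G_B(8) = 2.
Pile C, S = {2, 4, 7, 9}:
n :  0  1  2  3  4  5  6  7  8  9 10 11 12 13 14 15 16 17 18 19 20
G :  0  0  1  1  2  2  0  3  1  4  2  0  0  1  1  2  2  0  3  1  4
G_C(20) = 4.
Combined Grundy value = 2 ⊕ 2 ⊕ 4 = 4.
A winning move leaves total XOR = 0, i.e. changes one component's Grundy value g to g ⊕ X where X is the current total.
Pile A: need g' = 2⊕4 = 6. Options: 21−1→G=1, 21−2→G=0, 21−6→G=4, 21−7→G=3. Hits: 0.
Pile B: need g' = 2⊕4 = 6. Options: 8−4→G=1, 8−5→G=0, 8−6→G=0. Hits: 0.
Pile C: need g' = 4⊕4 = 0. Options: 20−2→G=3, 20−4→G=2, 20−7→G=1, 20−9→G=0. Hits: 1.

1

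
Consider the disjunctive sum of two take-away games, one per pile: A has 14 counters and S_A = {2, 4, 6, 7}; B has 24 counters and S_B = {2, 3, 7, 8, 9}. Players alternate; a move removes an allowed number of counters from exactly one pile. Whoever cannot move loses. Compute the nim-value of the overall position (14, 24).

3

Pile A, S = {2, 4, 6, 7}:
n :  0  1  2  3  4  5  6  7  8  9 10 11 12 13 14
G :  0  0  1  1  2  2  3  3  4  0  0  1  1  2  2
G_A(14) = 2.
Pile B, S = {2, 3, 7, 8, 9}:
n :  0  1  2  3  4  5  6  7  8  9 10 11 12 13 14 15 16 17 18 19 20 21 22 23 24
G :  0  0  1  1  2  0  0  1  1  2  2  0  3  1  2  2  0  0  1  1  2  0  0  1  1
G_B(24) = 1.
Combined Grundy value = 2 ⊕ 1 = 3.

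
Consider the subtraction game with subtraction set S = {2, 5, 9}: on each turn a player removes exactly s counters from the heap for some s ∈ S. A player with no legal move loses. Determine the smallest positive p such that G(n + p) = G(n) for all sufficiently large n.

7

n :  0  1  2  3  4  5  6  7  8  9 10 11 12 13 14 15 16 17
G :  0  0  1  1  0  2  1  0  0  1  1  0  2  1  0  0  1  1
G(n+7) = G(n) holds for n = 0,…,8 (a full window of length max(S) = 9), so the sequence is purely periodic with period 7.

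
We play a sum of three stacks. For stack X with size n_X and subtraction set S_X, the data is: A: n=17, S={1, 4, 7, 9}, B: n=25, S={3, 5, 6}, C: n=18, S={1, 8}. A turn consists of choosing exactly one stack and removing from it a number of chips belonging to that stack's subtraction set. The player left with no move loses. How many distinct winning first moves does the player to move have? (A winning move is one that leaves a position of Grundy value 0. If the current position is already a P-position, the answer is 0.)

1

Stack A, S = {1, 4, 7, 9}:
n :  0  1  2  3  4  5  6  7  8  9 10 11 12 13 14 15 16 17
G :  0  1  0  1  2  0  1  2  0  1  0  1  2  0  1  2  0  1
G_A(17) = 1.
Stack B, S = {3, 5, 6}:
G(0) = 0
G(1) = mex{} = 0
G(2) = mex{} = 0
G(3) = mex{0} = 1
G(4) = mex{0} = 1
G(5) = mex{0,0} = 1
G(6) = mex{1,0,0} = 2
G(7) = mex{1,0,0} = 2
G(8) = mex{1,1,0} = 2
G(9) = mex{2,1,1} = 0
G(10) = mex{2,1,1} = 0
G(11) = mex{2,2,1} = 0
G(12) = mex{0,2,2} = 1
G(13) = mex{0,2,2} = 1
G(14) = mex{0,0,2} = 1
G(15) = mex{1,0,0} = 2
G(16) = mex{1,0,0} = 2
G(17) = mex{1,1,0} = 2
G(18) = mex{2,1,1} = 0
G(19) = mex{2,1,1} = 0
G(20) = mex{2,2,1} = 0
G(21) = mex{0,2,2} = 1
G(22) = mex{0,2,2} = 1
G(23) = mex{0,0,2} = 1
G(24) = mex{1,0,0} = 2
G(25) = mex{1,0,0} = 2
G_B(25) = 2.
Stack C, S = {1, 8}:
G(0) = 0
G(1) = mex{0} = 1
G(2) = mex{1} = 0
G(3) = mex{0} = 1
G(4) = mex{1} = 0
G(5) = mex{0} = 1
G(6) = mex{1} = 0
G(7) = mex{0} = 1
G(8) = mex{1,0} = 2
G(9) = mex{2,1} = 0
G(10) = mex{0,0} = 1
G(11) = mex{1,1} = 0
G(12) = mex{0,0} = 1
G(13) = mex{1,1} = 0
G(14) = mex{0,0} = 1
G(15) = mex{1,1} = 0
G(16) = mex{0,2} = 1
G(17) = mex{1,0} = 2
G(18) = mex{2,1} = 0
G_C(18) = 0.
Combined Grundy value = 1 ⊕ 2 ⊕ 0 = 3.
A winning move leaves total XOR = 0, i.e. changes one component's Grundy value g to g ⊕ X where X is the current total.
Stack A: need g' = 1⊕3 = 2. Options: 17−1→G=0, 17−4→G=0, 17−7→G=0, 17−9→G=0. Hits: 0.
Stack B: need g' = 2⊕3 = 1. Options: 25−3→G=1, 25−5→G=0, 25−6→G=0. Hits: 1.
Stack C: need g' = 0⊕3 = 3. Options: 18−1→G=2, 18−8→G=1. Hits: 0.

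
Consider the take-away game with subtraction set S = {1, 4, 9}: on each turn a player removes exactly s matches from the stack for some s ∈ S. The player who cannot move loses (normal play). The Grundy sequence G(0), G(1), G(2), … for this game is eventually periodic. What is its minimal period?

G(0) = 0
G(1) = mex{0} = 1
G(2) = mex{1} = 0
G(3) = mex{0} = 1
G(4) = mex{1,0} = 2
G(5) = mex{2,1} = 0
G(6) = mex{0,0} = 1
G(7) = mex{1,1} = 0
G(8) = mex{0,2} = 1
G(9) = mex{1,0,0} = 2
G(10) = mex{2,1,1} = 0
G(11) = mex{0,0,0} = 1
G(12) = mex{1,1,1} = 0
G(13) = mex{0,2,2} = 1
G(14) = mex{1,0,0} = 2
G(15) = mex{2,1,1} = 0
G(n+5) = G(n) holds for n = 0,…,8 (a full window of length max(S) = 9), so the sequence is purely periodic with period 5.

5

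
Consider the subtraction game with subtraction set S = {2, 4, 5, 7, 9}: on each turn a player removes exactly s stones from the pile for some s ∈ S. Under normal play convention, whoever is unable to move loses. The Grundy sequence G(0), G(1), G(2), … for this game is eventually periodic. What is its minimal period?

n :  0  1  2  3  4  5  6  7  8  9 10 11 12 13 14 15 16 17 18 19 20 21 22 23
G :  0  0  1  1  2  2  3  3  4  4  5  0  0  1  1  2  2  3  3  4  4  5  0  0
G(n+11) = G(n) holds for n = 0,…,8 (a full window of length max(S) = 9), so the sequence is purely periodic with period 11.

11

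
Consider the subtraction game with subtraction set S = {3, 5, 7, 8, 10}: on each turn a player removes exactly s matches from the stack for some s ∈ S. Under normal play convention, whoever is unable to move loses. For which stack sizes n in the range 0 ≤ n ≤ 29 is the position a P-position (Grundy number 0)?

n :  0  1  2  3  4  5  6  7  8  9 10 11 12 13 14 15 16 17 18 19 20 21 22 23 24 25 26 27 28 29
G :  0  0  0  1  1  1  2  2  2  3  3  3  4  0  0  0  1  1  1  2  2  2  3  3  3  4  0  0  0  1
P-positions are exactly the n with G(n) = 0.

0, 1, 2, 13, 14, 15, 26, 27, 28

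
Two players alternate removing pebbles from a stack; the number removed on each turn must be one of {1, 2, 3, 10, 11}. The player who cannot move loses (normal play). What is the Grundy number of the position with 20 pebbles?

0

G(0) = 0
G(1) = mex{0} = 1
G(2) = mex{1,0} = 2
G(3) = mex{2,1,0} = 3
G(4) = mex{3,2,1} = 0
G(5) = mex{0,3,2} = 1
G(6) = mex{1,0,3} = 2
G(7) = mex{2,1,0} = 3
G(8) = mex{3,2,1} = 0
G(9) = mex{0,3,2} = 1
G(10) = mex{1,0,3,0} = 2
G(11) = mex{2,1,0,1,0} = 3
G(12) = mex{3,2,1,2,1} = 0
G(13) = mex{0,3,2,3,2} = 1
G(14) = mex{1,0,3,0,3} = 2
G(15) = mex{2,1,0,1,0} = 3
G(16) = mex{3,2,1,2,1} = 0
G(17) = mex{0,3,2,3,2} = 1
G(18) = mex{1,0,3,0,3} = 2
G(19) = mex{2,1,0,1,0} = 3
G(20) = mex{3,2,1,2,1} = 0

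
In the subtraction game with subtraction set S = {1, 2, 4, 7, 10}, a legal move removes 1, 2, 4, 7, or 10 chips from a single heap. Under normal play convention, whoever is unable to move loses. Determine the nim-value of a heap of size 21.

G(0) = 0
G(1) = mex{0} = 1
G(2) = mex{1,0} = 2
G(3) = mex{2,1} = 0
G(4) = mex{0,2,0} = 1
G(5) = mex{1,0,1} = 2
G(6) = mex{2,1,2} = 0
G(7) = mex{0,2,0,0} = 1
G(8) = mex{1,0,1,1} = 2
G(9) = mex{2,1,2,2} = 0
G(10) = mex{0,2,0,0,0} = 1
G(11) = mex{1,0,1,1,1} = 2
G(12) = mex{2,1,2,2,2} = 0
G(13) = mex{0,2,0,0,0} = 1
G(14) = mex{1,0,1,1,1} = 2
G(15) = mex{2,1,2,2,2} = 0
G(16) = mex{0,2,0,0,0} = 1
G(17) = mex{1,0,1,1,1} = 2
G(18) = mex{2,1,2,2,2} = 0
G(19) = mex{0,2,0,0,0} = 1
G(20) = mex{1,0,1,1,1} = 2
G(21) = mex{2,1,2,2,2} = 0

0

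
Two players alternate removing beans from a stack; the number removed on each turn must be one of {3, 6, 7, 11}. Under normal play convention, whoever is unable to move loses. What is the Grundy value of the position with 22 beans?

1

G(0) = 0
G(1) = mex{} = 0
G(2) = mex{} = 0
G(3) = mex{0} = 1
G(4) = mex{0} = 1
G(5) = mex{0} = 1
G(6) = mex{1,0} = 2
G(7) = mex{1,0,0} = 2
G(8) = mex{1,0,0} = 2
G(9) = mex{2,1,0} = 3
G(10) = mex{2,1,1} = 0
G(11) = mex{2,1,1,0} = 3
G(12) = mex{3,2,1,0} = 4
G(13) = mex{0,2,2,0} = 1
G(14) = mex{3,2,2,1} = 0
G(15) = mex{4,3,2,1} = 0
G(16) = mex{1,0,3,1} = 2
G(17) = mex{0,3,0,2} = 1
G(18) = mex{0,4,3,2} = 1
G(19) = mex{2,1,4,2} = 0
G(20) = mex{1,0,1,3} = 2
G(21) = mex{1,0,0,0} = 2
G(22) = mex{0,2,0,3} = 1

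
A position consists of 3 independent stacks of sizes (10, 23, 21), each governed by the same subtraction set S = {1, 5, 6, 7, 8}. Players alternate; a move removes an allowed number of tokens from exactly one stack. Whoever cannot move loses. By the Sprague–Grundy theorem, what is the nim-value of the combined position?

All stacks use S = {1, 5, 6, 7, 8}:
G(0) = 0
G(1) = mex{0} = 1
G(2) = mex{1} = 0
G(3) = mex{0} = 1
G(4) = mex{1} = 0
G(5) = mex{0,0} = 1
G(6) = mex{1,1,0} = 2
G(7) = mex{2,0,1,0} = 3
G(8) = mex{3,1,0,1,0} = 2
G(9) = mex{2,0,1,0,1} = 3
G(10) = mex{3,1,0,1,0} = 2
G(11) = mex{2,2,1,0,1} = 3
G(12) = mex{3,3,2,1,0} = 4
G(13) = mex{4,2,3,2,1} = 0
G(14) = mex{0,3,2,3,2} = 1
G(15) = mex{1,2,3,2,3} = 0
G(16) = mex{0,3,2,3,2} = 1
G(17) = mex{1,4,3,2,3} = 0
G(18) = mex{0,0,4,3,2} = 1
G(19) = mex{1,1,0,4,3} = 2
G(20) = mex{2,0,1,0,4} = 3
G(21) = mex{3,1,0,1,0} = 2
G(22) = mex{2,0,1,0,1} = 3
G(23) = mex{3,1,0,1,0} = 2
Stack A: G(10) = 2.
Stack B: G(23) = 2.
Stack C: G(21) = 2.
Combined Grundy value = 2 ⊕ 2 ⊕ 2 = 2.

2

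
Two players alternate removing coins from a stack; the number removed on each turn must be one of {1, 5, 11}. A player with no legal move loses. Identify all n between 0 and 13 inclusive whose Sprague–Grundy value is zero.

n :  0  1  2  3  4  5  6  7  8  9 10 11 12 13
G :  0  1  0  1  0  1  0  1  0  1  0  1  0  1
P-positions are exactly the n with G(n) = 0.

0, 2, 4, 6, 8, 10, 12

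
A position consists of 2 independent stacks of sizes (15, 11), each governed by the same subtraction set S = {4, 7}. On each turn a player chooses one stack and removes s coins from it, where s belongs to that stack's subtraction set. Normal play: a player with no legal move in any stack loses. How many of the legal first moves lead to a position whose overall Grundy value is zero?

3

All stacks use S = {4, 7}:
n :  0  1  2  3  4  5  6  7  8  9 10 11 12 13 14 15
G :  0  0  0  0  1  1  1  1  2  2  2  0  0  0  0  1
Stack A: G(15) = 1.
Stack B: G(11) = 0.
Combined Grundy value = 1 ⊕ 0 = 1.
A winning move leaves total XOR = 0, i.e. changes one component's Grundy value g to g ⊕ X where X is the current total.
Stack A: need g' = 1⊕1 = 0. Options: 15−4→G=0, 15−7→G=2. Hits: 1.
Stack B: need g' = 0⊕1 = 1. Options: 11−4→G=1, 11−7→G=1. Hits: 2.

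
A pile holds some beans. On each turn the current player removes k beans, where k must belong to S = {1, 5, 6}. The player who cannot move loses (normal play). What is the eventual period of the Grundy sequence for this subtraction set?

11

n :  0  1  2  3  4  5  6  7  8  9 10 11 12 13 14 15 16 17 18 19 20 21 22 23
G :  0  1  0  1  0  1  2  3  2  3  2  0  1  0  1  0  1  2  3  2  3  2  0  1
G(n+11) = G(n) holds for n = 0,…,5 (a full window of length max(S) = 6), so the sequence is purely periodic with period 11.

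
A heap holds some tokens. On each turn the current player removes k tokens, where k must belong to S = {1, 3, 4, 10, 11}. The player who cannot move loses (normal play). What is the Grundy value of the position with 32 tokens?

2

n :  0  1  2  3  4  5  6  7  8  9 10 11 12 13 14 15 16 17 18 19 20 21 22 23 24 25 26 27 28 29 30 31 32
G :  0  1  0  1  2  3  2  0  1  0  1  2  3  2  0  1  0  1  2  3  2  0  1  0  1  2  3  2  0  1  0  1  2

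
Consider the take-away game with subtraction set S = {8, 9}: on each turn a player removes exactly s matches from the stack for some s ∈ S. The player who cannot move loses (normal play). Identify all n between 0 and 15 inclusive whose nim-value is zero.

G(0) = 0
G(1) = mex{} = 0
G(2) = mex{} = 0
G(3) = mex{} = 0
G(4) = mex{} = 0
G(5) = mex{} = 0
G(6) = mex{} = 0
G(7) = mex{} = 0
G(8) = mex{0} = 1
G(9) = mex{0,0} = 1
G(10) = mex{0,0} = 1
G(11) = mex{0,0} = 1
G(12) = mex{0,0} = 1
G(13) = mex{0,0} = 1
G(14) = mex{0,0} = 1
G(15) = mex{0,0} = 1
P-positions are exactly the n with G(n) = 0.

0, 1, 2, 3, 4, 5, 6, 7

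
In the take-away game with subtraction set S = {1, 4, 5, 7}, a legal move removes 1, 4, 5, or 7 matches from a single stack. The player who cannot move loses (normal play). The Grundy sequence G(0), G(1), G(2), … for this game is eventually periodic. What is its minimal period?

8

n :  0  1  2  3  4  5  6  7  8  9 10 11 12 13 14 15 16 17
G :  0  1  0  1  2  3  2  3  0  1  0  1  2  3  2  3  0  1
G(n+8) = G(n) holds for n = 0,…,6 (a full window of length max(S) = 7), so the sequence is purely periodic with period 8.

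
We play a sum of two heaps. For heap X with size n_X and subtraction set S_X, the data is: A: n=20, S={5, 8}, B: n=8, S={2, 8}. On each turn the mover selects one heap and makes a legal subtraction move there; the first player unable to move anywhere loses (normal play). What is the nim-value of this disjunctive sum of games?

Heap A, S = {5, 8}:
G(0) = 0
G(1) = mex{} = 0
G(2) = mex{} = 0
G(3) = mex{} = 0
G(4) = mex{} = 0
G(5) = mex{0} = 1
G(6) = mex{0} = 1
G(7) = mex{0} = 1
G(8) = mex{0,0} = 1
G(9) = mex{0,0} = 1
G(10) = mex{1,0} = 2
G(11) = mex{1,0} = 2
G(12) = mex{1,0} = 2
G(13) = mex{1,1} = 0
G(14) = mex{1,1} = 0
G(15) = mex{2,1} = 0
G(16) = mex{2,1} = 0
G(17) = mex{2,1} = 0
G(18) = mex{0,2} = 1
G(19) = mex{0,2} = 1
G(20) = mex{0,2} = 1
G_A(20) = 1.
Heap B, S = {2, 8}:
G(0) = 0
G(1) = mex{} = 0
G(2) = mex{0} = 1
G(3) = mex{0} = 1
G(4) = mex{1} = 0
G(5) = mex{1} = 0
G(6) = mex{0} = 1
G(7) = mex{0} = 1
G(8) = mex{1,0} = 2
G_B(8) = 2.
Combined Grundy value = 1 ⊕ 2 = 3.

3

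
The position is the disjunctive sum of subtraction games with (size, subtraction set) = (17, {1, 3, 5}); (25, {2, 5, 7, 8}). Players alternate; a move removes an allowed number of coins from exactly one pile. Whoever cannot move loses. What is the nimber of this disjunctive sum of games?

0

Pile A, S = {1, 3, 5}:
n :  0  1  2  3  4  5  6  7  8  9 10 11 12 13 14 15 16 17
G :  0  1  0  1  0  1  0  1  0  1  0  1  0  1  0  1  0  1
G_A(17) = 1.
Pile B, S = {2, 5, 7, 8}:
G(0) = 0
G(1) = mex{} = 0
G(2) = mex{0} = 1
G(3) = mex{0} = 1
G(4) = mex{1} = 0
G(5) = mex{1,0} = 2
G(6) = mex{0,0} = 1
G(7) = mex{2,1,0} = 3
G(8) = mex{1,1,0,0} = 2
G(9) = mex{3,0,1,0} = 2
G(10) = mex{2,2,1,1} = 0
G(11) = mex{2,1,0,1} = 3
G(12) = mex{0,3,2,0} = 1
G(13) = mex{3,2,1,2} = 0
G(14) = mex{1,2,3,1} = 0
G(15) = mex{0,0,2,3} = 1
G(16) = mex{0,3,2,2} = 1
G(17) = mex{1,1,0,2} = 3
G(18) = mex{1,0,3,0} = 2
G(19) = mex{3,0,1,3} = 2
G(20) = mex{2,1,0,1} = 3
G(21) = mex{2,1,0,0} = 3
G(22) = mex{3,3,1,0} = 2
G(23) = mex{3,2,1,1} = 0
G(24) = mex{2,2,3,1} = 0
G(25) = mex{0,3,2,3} = 1
G_B(25) = 1.
Combined Grundy value = 1 ⊕ 1 = 0.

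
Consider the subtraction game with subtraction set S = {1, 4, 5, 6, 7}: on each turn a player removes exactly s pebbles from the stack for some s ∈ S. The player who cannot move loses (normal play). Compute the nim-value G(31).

n :  0  1  2  3  4  5  6  7  8  9 10 11 12 13 14 15 16 17 18 19 20 21 22 23 24 25 26 27 28 29 30 31
G :  0  1  0  1  2  3  2  3  4  5  0  1  0  1  2  3  2  3  4  5  0  1  0  1  2  3  2  3  4  5  0  1

1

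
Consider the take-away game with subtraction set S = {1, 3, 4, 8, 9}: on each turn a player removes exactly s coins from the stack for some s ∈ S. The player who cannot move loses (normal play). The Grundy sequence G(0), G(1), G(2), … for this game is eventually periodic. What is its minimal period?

12

G(0) = 0
G(1) = mex{0} = 1
G(2) = mex{1} = 0
G(3) = mex{0,0} = 1
G(4) = mex{1,1,0} = 2
G(5) = mex{2,0,1} = 3
G(6) = mex{3,1,0} = 2
G(7) = mex{2,2,1} = 0
G(8) = mex{0,3,2,0} = 1
G(9) = mex{1,2,3,1,0} = 4
G(10) = mex{4,0,2,0,1} = 3
G(11) = mex{3,1,0,1,0} = 2
G(12) = mex{2,4,1,2,1} = 0
G(13) = mex{0,3,4,3,2} = 1
G(14) = mex{1,2,3,2,3} = 0
G(15) = mex{0,0,2,0,2} = 1
G(16) = mex{1,1,0,1,0} = 2
G(17) = mex{2,0,1,4,1} = 3
G(18) = mex{3,1,0,3,4} = 2
G(19) = mex{2,2,1,2,3} = 0
G(20) = mex{0,3,2,0,2} = 1
G(21) = mex{1,2,3,1,0} = 4
G(22) = mex{4,0,2,0,1} = 3
G(23) = mex{3,1,0,1,0} = 2
G(24) = mex{2,4,1,2,1} = 0
G(25) = mex{0,3,4,3,2} = 1
G(n+12) = G(n) holds for n = 0,…,8 (a full window of length max(S) = 9), so the sequence is purely periodic with period 12.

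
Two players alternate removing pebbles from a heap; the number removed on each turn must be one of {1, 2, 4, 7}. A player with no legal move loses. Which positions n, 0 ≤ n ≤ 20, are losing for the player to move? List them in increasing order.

0, 3, 6, 9, 12, 15, 18

n :  0  1  2  3  4  5  6  7  8  9 10 11 12 13 14 15 16 17 18 19 20
G :  0  1  2  0  1  2  0  1  2  0  1  2  0  1  2  0  1  2  0  1  2
P-positions are exactly the n with G(n) = 0.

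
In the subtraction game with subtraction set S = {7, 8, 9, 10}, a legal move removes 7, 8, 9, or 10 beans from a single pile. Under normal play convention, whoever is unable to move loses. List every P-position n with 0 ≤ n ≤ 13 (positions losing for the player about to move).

0, 1, 2, 3, 4, 5, 6

G(0) = 0
G(1) = mex{} = 0
G(2) = mex{} = 0
G(3) = mex{} = 0
G(4) = mex{} = 0
G(5) = mex{} = 0
G(6) = mex{} = 0
G(7) = mex{0} = 1
G(8) = mex{0,0} = 1
G(9) = mex{0,0,0} = 1
G(10) = mex{0,0,0,0} = 1
G(11) = mex{0,0,0,0} = 1
G(12) = mex{0,0,0,0} = 1
G(13) = mex{0,0,0,0} = 1
P-positions are exactly the n with G(n) = 0.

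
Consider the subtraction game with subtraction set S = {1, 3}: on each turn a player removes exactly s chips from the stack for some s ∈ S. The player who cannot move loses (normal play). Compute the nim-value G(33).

n :  0  1  2  3  4  5  6  7  8  9 10 11 12 13 14 15 16 17 18 19 20 21 22 23 24 25 26 27 28 29 30 31 32 33
G :  0  1  0  1  0  1  0  1  0  1  0  1  0  1  0  1  0  1  0  1  0  1  0  1  0  1  0  1  0  1  0  1  0  1

1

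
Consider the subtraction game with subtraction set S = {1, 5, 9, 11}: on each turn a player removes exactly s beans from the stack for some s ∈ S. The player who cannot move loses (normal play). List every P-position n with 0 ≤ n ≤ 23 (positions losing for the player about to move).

0, 2, 4, 6, 8, 10, 12, 14, 16, 18, 20, 22

G(0) = 0
G(1) = mex{0} = 1
G(2) = mex{1} = 0
G(3) = mex{0} = 1
G(4) = mex{1} = 0
G(5) = mex{0,0} = 1
G(6) = mex{1,1} = 0
G(7) = mex{0,0} = 1
G(8) = mex{1,1} = 0
G(9) = mex{0,0,0} = 1
G(10) = mex{1,1,1} = 0
G(11) = mex{0,0,0,0} = 1
G(12) = mex{1,1,1,1} = 0
G(13) = mex{0,0,0,0} = 1
G(14) = mex{1,1,1,1} = 0
G(15) = mex{0,0,0,0} = 1
G(16) = mex{1,1,1,1} = 0
G(17) = mex{0,0,0,0} = 1
G(18) = mex{1,1,1,1} = 0
G(19) = mex{0,0,0,0} = 1
G(20) = mex{1,1,1,1} = 0
G(21) = mex{0,0,0,0} = 1
G(22) = mex{1,1,1,1} = 0
G(23) = mex{0,0,0,0} = 1
P-positions are exactly the n with G(n) = 0.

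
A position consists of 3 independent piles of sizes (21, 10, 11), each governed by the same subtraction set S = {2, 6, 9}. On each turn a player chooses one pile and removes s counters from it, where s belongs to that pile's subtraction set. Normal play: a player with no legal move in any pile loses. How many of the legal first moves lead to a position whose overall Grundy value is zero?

All piles use S = {2, 6, 9}:
n :  0  1  2  3  4  5  6  7  8  9 10 11 12 13 14 15 16 17 18 19 20 21
G :  0  0  1  1  0  0  1  1  0  2  1  3  0  2  1  0  0  1  1  0  0  1
Pile A: G(21) = 1.
Pile B: G(10) = 1.
Pile C: G(11) = 3.
Combined Grundy value = 1 ⊕ 1 ⊕ 3 = 3.
A winning move leaves total XOR = 0, i.e. changes one component's Grundy value g to g ⊕ X where X is the current total.
Pile A: need g' = 1⊕3 = 2. Options: 21−2→G=0, 21−6→G=0, 21−9→G=0. Hits: 0.
Pile B: need g' = 1⊕3 = 2. Options: 10−2→G=0, 10−6→G=0, 10−9→G=0. Hits: 0.
Pile C: need g' = 3⊕3 = 0. Options: 11−2→G=2, 11−6→G=0, 11−9→G=1. Hits: 1.

1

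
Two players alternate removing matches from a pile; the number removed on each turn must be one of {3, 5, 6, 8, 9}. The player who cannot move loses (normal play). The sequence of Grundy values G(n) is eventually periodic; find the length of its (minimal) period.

12

G(0) = 0
G(1) = mex{} = 0
G(2) = mex{} = 0
G(3) = mex{0} = 1
G(4) = mex{0} = 1
G(5) = mex{0,0} = 1
G(6) = mex{1,0,0} = 2
G(7) = mex{1,0,0} = 2
G(8) = mex{1,1,0,0} = 2
G(9) = mex{2,1,1,0,0} = 3
G(10) = mex{2,1,1,0,0} = 3
G(11) = mex{2,2,1,1,0} = 3
G(12) = mex{3,2,2,1,1} = 0
G(13) = mex{3,2,2,1,1} = 0
G(14) = mex{3,3,2,2,1} = 0
G(15) = mex{0,3,3,2,2} = 1
G(16) = mex{0,3,3,2,2} = 1
G(17) = mex{0,0,3,3,2} = 1
G(18) = mex{1,0,0,3,3} = 2
G(19) = mex{1,0,0,3,3} = 2
G(20) = mex{1,1,0,0,3} = 2
G(21) = mex{2,1,1,0,0} = 3
G(22) = mex{2,1,1,0,0} = 3
G(23) = mex{2,2,1,1,0} = 3
G(24) = mex{3,2,2,1,1} = 0
G(25) = mex{3,2,2,1,1} = 0
G(n+12) = G(n) holds for n = 0,…,8 (a full window of length max(S) = 9), so the sequence is purely periodic with period 12.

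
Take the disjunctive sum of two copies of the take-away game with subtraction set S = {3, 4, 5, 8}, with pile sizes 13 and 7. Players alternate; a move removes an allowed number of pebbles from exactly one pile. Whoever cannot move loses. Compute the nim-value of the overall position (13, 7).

All piles use S = {3, 4, 5, 8}:
n :  0  1  2  3  4  5  6  7  8  9 10 11 12 13
G :  0  0  0  1  1  1  2  2  2  3  3  0  0  0
Pile A: G(13) = 0.
Pile B: G(7) = 2.
Combined Grundy value = 0 ⊕ 2 = 2.

2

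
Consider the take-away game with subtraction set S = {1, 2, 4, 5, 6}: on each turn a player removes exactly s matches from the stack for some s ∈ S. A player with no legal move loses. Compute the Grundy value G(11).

n :  0  1  2  3  4  5  6  7  8  9 10 11
G :  0  1  2  0  1  2  3  4  5  3  0  1

1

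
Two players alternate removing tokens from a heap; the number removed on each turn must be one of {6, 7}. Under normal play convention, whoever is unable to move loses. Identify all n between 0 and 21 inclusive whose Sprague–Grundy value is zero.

n :  0  1  2  3  4  5  6  7  8  9 10 11 12 13 14 15 16 17 18 19 20 21
G :  0  0  0  0  0  0  1  1  1  1  1  1  2  0  0  0  0  0  0  1  1  1
P-positions are exactly the n with G(n) = 0.

0, 1, 2, 3, 4, 5, 13, 14, 15, 16, 17, 18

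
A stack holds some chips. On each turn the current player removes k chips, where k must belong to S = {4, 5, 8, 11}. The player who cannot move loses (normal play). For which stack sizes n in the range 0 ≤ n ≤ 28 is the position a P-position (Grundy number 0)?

G(0) = 0
G(1) = mex{} = 0
G(2) = mex{} = 0
G(3) = mex{} = 0
G(4) = mex{0} = 1
G(5) = mex{0,0} = 1
G(6) = mex{0,0} = 1
G(7) = mex{0,0} = 1
G(8) = mex{1,0,0} = 2
G(9) = mex{1,1,0} = 2
G(10) = mex{1,1,0} = 2
G(11) = mex{1,1,0,0} = 2
G(12) = mex{2,1,1,0} = 3
G(13) = mex{2,2,1,0} = 3
G(14) = mex{2,2,1,0} = 3
G(15) = mex{2,2,1,1} = 0
G(16) = mex{3,2,2,1} = 0
G(17) = mex{3,3,2,1} = 0
G(18) = mex{3,3,2,1} = 0
G(19) = mex{0,3,2,2} = 1
G(20) = mex{0,0,3,2} = 1
G(21) = mex{0,0,3,2} = 1
G(22) = mex{0,0,3,2} = 1
G(23) = mex{1,0,0,3} = 2
G(24) = mex{1,1,0,3} = 2
G(25) = mex{1,1,0,3} = 2
G(26) = mex{1,1,0,0} = 2
G(27) = mex{2,1,1,0} = 3
G(28) = mex{2,2,1,0} = 3
P-positions are exactly the n with G(n) = 0.

0, 1, 2, 3, 15, 16, 17, 18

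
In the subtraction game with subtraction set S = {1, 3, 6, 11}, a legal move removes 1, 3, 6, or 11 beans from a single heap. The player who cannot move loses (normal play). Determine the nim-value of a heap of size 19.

G(0) = 0
G(1) = mex{0} = 1
G(2) = mex{1} = 0
G(3) = mex{0,0} = 1
G(4) = mex{1,1} = 0
G(5) = mex{0,0} = 1
G(6) = mex{1,1,0} = 2
G(7) = mex{2,0,1} = 3
G(8) = mex{3,1,0} = 2
G(9) = mex{2,2,1} = 0
G(10) = mex{0,3,0} = 1
G(11) = mex{1,2,1,0} = 3
G(12) = mex{3,0,2,1} = 4
G(13) = mex{4,1,3,0} = 2
G(14) = mex{2,3,2,1} = 0
G(15) = mex{0,4,0,0} = 1
G(16) = mex{1,2,1,1} = 0
G(17) = mex{0,0,3,2} = 1
G(18) = mex{1,1,4,3} = 0
G(19) = mex{0,0,2,2} = 1

1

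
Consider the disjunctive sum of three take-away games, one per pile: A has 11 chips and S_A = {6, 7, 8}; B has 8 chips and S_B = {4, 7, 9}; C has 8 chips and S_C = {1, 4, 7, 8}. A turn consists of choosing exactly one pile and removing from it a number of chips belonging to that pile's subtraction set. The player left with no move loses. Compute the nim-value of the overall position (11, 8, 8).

Pile A, S = {6, 7, 8}:
G(0) = 0
G(1) = mex{} = 0
G(2) = mex{} = 0
G(3) = mex{} = 0
G(4) = mex{} = 0
G(5) = mex{} = 0
G(6) = mex{0} = 1
G(7) = mex{0,0} = 1
G(8) = mex{0,0,0} = 1
G(9) = mex{0,0,0} = 1
G(10) = mex{0,0,0} = 1
G(11) = mex{0,0,0} = 1
G_A(11) = 1.
Pile B, S = {4, 7, 9}:
G(0) = 0
G(1) = mex{} = 0
G(2) = mex{} = 0
G(3) = mex{} = 0
G(4) = mex{0} = 1
G(5) = mex{0} = 1
G(6) = mex{0} = 1
G(7) = mex{0,0} = 1
G(8) = mex{1,0} = 2
G_B(8) = 2.
Pile C, S = {1, 4, 7, 8}:
n : 0 1 2 3 4 5 6 7 8
G : 0 1 0 1 2 0 1 2 3
G_C(8) = 3.
Combined Grundy value = 1 ⊕ 2 ⊕ 3 = 0.

0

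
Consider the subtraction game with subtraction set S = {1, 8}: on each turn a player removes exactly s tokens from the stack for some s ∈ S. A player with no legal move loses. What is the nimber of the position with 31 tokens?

0

G(0) = 0
G(1) = mex{0} = 1
G(2) = mex{1} = 0
G(3) = mex{0} = 1
G(4) = mex{1} = 0
G(5) = mex{0} = 1
G(6) = mex{1} = 0
G(7) = mex{0} = 1
G(8) = mex{1,0} = 2
G(9) = mex{2,1} = 0
G(10) = mex{0,0} = 1
G(11) = mex{1,1} = 0
G(12) = mex{0,0} = 1
G(13) = mex{1,1} = 0
G(14) = mex{0,0} = 1
G(15) = mex{1,1} = 0
G(16) = mex{0,2} = 1
G(17) = mex{1,0} = 2
G(18) = mex{2,1} = 0
G(19) = mex{0,0} = 1
G(20) = mex{1,1} = 0
G(21) = mex{0,0} = 1
G(22) = mex{1,1} = 0
G(23) = mex{0,0} = 1
G(24) = mex{1,1} = 0
G(25) = mex{0,2} = 1
G(26) = mex{1,0} = 2
G(27) = mex{2,1} = 0
G(28) = mex{0,0} = 1
G(29) = mex{1,1} = 0
G(30) = mex{0,0} = 1
G(31) = mex{1,1} = 0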